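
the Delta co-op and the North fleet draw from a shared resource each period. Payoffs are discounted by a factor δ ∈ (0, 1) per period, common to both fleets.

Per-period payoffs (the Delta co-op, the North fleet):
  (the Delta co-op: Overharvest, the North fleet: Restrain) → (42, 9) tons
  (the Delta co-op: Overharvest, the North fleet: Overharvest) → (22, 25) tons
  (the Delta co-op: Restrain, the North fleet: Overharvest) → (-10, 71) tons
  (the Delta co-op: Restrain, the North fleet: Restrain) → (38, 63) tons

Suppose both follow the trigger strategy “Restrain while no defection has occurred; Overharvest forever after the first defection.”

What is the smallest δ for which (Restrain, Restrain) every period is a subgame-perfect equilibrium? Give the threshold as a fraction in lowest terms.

For the Delta co-op: deviation gain 42−38 = 4, per-period punishment loss 38−22 = 16. IC gives δ ≥ 4/20 = 1/5.
For the North fleet: gain 8, loss 38 per period, so δ ≥ 8/46 = 4/23.
The tighter constraint is the Delta co-op's, so cooperation needs δ ≥ 1/5.

1/5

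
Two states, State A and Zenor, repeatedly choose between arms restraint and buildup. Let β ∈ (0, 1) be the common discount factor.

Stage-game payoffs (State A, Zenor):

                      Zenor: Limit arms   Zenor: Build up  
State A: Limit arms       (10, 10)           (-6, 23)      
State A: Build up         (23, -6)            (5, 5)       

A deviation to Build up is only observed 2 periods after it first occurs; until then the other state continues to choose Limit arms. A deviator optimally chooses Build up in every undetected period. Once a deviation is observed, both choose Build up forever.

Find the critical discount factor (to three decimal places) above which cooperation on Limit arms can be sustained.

A deviator earns 23 for 2 periods, then 5 forever; cooperating earns 10 forever. Multiplying the IC by (1−β):
10 ≥ 23(1−β^2) + 5β^2, so 18·β^2 ≥ 13 and β^2 ≥ 13/18.
β ≥ (13/18)^(1/2) ≈ 0.850.

0.850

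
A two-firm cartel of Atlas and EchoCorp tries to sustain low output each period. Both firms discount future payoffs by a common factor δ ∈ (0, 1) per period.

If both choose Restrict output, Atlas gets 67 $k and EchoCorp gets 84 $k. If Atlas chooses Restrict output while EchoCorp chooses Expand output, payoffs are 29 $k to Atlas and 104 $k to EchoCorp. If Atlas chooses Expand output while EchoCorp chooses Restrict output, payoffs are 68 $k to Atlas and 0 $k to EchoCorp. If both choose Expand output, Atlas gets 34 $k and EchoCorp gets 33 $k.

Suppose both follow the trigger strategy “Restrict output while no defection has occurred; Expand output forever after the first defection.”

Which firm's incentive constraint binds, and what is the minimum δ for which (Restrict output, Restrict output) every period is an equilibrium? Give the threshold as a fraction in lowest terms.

EchoCorp; δ ≥ 20/71

Atlas's threshold: (68−67)/(68−34) = 1/34.
EchoCorp's threshold: (104−84)/(104−33) = 20/71.
1/34 < 20/71, so EchoCorp binds and δ* = 20/71.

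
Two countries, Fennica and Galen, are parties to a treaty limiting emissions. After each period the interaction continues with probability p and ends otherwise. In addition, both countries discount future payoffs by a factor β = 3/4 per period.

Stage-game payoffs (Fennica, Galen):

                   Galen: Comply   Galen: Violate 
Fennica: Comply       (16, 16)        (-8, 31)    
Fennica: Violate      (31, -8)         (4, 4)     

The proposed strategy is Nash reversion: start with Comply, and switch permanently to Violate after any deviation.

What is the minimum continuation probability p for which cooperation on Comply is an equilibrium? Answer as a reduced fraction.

20/27

Expected continuation weight on next period's payoff is β·p = 3/4·p, which plays the role of the discount factor.
Cooperation requires 3/4·p ≥ (31−16)/(31−4) = 5/9, hence p ≥ 20/27.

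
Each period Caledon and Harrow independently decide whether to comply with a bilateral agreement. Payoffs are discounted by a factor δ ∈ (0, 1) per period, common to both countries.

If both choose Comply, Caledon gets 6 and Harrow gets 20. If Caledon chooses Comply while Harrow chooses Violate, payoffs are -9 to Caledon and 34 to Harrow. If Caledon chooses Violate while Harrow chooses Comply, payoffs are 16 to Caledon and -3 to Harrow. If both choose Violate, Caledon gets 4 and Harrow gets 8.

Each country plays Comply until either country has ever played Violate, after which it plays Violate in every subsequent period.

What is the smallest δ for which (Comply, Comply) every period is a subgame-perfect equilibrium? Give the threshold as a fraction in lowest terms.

5/6

Caledon: cooperation gives 6 each period; deviation gives 16 once then 4 forever.
  6/(1−δ) ≥ 16 + 4δ/(1−δ) ⇒ δ ≥ 10/12 = 5/6.
Harrow: cooperation gives 20 each period; deviation gives 34 once then 8 forever.
  δ ≥ 14/26 = 7/13.
Both must hold, so the binding constraint is Caledon's: δ ≥ 5/6.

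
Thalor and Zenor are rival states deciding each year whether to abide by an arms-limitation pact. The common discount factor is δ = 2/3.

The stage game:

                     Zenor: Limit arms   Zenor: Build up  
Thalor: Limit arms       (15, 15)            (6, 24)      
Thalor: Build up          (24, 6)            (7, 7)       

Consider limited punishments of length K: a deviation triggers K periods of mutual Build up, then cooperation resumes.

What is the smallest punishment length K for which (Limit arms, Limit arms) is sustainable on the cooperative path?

No profitable deviation requires (15−7)(δ+…+δ^K) ≥ 24−15, i.e. δ+…+δ^K ≥ 9/8 ≈ 1.1250.
With δ = 2/3, the partial sums are K=1: 0.6667, K=2: 1.1111, K=3: 1.4074.
K = 3 is the first length at which the sum reaches 1.1250.

3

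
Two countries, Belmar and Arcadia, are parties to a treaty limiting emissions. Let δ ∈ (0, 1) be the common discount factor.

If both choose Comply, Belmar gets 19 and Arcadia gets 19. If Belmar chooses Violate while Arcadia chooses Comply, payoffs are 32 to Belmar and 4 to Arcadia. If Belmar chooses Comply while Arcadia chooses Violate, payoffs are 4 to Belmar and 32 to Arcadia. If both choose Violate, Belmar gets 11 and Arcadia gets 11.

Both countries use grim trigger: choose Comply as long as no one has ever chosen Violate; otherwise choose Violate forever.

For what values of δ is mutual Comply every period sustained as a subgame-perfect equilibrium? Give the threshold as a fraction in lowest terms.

13/21

19/(1−δ) ≥ 32 + 11δ/(1−δ)
19 ≥ 32 − 21δ
δ ≥ 13/21.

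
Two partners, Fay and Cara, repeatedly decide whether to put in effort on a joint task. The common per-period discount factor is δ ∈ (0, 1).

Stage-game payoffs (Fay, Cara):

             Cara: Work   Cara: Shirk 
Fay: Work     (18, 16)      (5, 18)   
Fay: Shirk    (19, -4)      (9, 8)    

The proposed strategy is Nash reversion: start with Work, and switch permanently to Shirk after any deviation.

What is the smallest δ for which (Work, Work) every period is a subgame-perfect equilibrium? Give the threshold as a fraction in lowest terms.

1/5

Fay: cooperation gives 18 each period; deviation gives 19 once then 9 forever.
  18/(1−δ) ≥ 19 + 9δ/(1−δ) ⇒ δ ≥ 1/10.
Cara: cooperation gives 16 each period; deviation gives 18 once then 8 forever.
  δ ≥ 2/10 = 1/5.
Both must hold, so the binding constraint is Cara's: δ ≥ 1/5.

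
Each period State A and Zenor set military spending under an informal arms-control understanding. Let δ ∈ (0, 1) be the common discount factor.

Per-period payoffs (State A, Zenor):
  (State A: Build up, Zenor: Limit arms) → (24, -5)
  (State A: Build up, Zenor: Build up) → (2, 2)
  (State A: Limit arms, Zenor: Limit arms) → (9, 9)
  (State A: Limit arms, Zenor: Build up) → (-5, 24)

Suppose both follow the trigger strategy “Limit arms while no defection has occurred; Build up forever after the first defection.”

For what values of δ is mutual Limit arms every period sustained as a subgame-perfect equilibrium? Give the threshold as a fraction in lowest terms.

15/22

Cooperation forever yields 9 each period: 9/(1−δ).
Deviating yields 24 once, then 2 forever: 24 + 2δ/(1−δ).
No profitable deviation requires 9/(1−δ) ≥ 24 + 2δ/(1−δ).
Multiplying by (1−δ): 9 ≥ 24(1−δ) + 2δ = 24 − 22δ.
So 22δ ≥ 15, i.e. δ ≥ 15/22.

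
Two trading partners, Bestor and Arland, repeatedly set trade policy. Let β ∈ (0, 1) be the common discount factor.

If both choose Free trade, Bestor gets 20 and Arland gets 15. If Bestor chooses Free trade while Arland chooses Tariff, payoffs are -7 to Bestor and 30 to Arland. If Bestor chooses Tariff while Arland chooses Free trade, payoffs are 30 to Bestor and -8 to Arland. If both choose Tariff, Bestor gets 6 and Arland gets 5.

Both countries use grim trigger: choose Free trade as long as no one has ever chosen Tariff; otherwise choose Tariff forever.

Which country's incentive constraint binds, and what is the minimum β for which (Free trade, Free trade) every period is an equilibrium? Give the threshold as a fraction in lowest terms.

Arland; β ≥ 3/5

For Bestor: deviation gain 30−20 = 10, per-period punishment loss 20−6 = 14. IC gives β ≥ 10/24 = 5/12.
For Arland: gain 15, loss 10 per period, so β ≥ 15/25 = 3/5.
The tighter constraint is Arland's, so cooperation needs β ≥ 3/5.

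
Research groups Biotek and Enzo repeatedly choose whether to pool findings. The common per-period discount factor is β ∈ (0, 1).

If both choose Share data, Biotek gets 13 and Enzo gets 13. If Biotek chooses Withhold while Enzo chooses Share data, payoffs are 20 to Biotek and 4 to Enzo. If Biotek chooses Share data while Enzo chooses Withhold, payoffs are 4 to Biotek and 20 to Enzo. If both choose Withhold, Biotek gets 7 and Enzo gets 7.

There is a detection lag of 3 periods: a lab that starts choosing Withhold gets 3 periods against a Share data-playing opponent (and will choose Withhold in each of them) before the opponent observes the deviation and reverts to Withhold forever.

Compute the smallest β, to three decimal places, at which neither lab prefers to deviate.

0.814

Deviating for the 3 undetected periods gains 20−13 = 7 per period over cooperation, then loses 13−7 = 6 per period forever once punishment starts.
Gain: 7(1 + β + … + β^2); loss: 6·β^3/(1−β).
No profitable deviation ⇔ 7(1−β^3) ≤ 6·β^3, i.e. β^3 ≥ 7/(7+6) = 7/13.
Hence β ≥ (7/13)^(1/3) ≈ 0.814.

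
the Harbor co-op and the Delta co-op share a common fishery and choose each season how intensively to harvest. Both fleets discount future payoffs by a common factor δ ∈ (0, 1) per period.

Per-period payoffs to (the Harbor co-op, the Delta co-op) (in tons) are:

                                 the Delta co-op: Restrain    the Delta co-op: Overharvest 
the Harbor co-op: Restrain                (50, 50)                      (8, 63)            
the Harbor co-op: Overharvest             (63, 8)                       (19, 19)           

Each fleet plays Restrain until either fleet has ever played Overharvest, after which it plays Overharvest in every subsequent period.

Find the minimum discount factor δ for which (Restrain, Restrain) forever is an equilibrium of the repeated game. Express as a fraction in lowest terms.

13/44

One-period gain from deviating is 63 − 50 = 13. The loss is 50 − 19 = 31 in every subsequent period, with present value 31·δ/(1−δ).
Deviation is unprofitable when 31·δ/(1−δ) ≥ 13, i.e. δ/(1−δ) ≥ 13/31.
Equivalently δ ≥ 13/(13+31) = 13/44.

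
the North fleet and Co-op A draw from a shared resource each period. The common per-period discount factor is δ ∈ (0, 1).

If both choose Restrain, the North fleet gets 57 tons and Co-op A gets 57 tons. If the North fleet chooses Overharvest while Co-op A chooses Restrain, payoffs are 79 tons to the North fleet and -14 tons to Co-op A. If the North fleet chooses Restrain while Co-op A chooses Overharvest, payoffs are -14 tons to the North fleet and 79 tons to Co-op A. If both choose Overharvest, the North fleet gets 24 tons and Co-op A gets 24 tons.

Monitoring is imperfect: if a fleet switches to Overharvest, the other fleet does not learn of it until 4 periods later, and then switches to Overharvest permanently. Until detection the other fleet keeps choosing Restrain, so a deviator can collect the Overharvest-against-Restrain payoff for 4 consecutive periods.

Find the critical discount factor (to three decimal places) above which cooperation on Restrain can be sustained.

The best deviation is to choose Overharvest for all 4 undetected periods, earning 79 each, then 24 forever once detected.
Deviation value: 79(1−δ^4)/(1−δ) + 24δ^4/(1−δ); cooperation value: 57/(1−δ).
IC: 57 ≥ 79(1−δ^4) + 24δ^4 = 79 − 55δ^4.
So δ^4 ≥ 22/55 = 2/5, giving δ ≥ (2/5)^(1/4) ≈ 0.795.

0.795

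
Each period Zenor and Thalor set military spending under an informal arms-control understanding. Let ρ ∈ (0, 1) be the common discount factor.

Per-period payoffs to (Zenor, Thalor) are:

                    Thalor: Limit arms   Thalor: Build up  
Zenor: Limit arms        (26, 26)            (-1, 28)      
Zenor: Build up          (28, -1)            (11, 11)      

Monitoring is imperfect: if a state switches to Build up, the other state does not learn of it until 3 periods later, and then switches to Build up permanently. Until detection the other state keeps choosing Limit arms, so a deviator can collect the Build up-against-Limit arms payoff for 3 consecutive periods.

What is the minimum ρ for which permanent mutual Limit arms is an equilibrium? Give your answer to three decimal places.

The best deviation is to choose Build up for all 3 undetected periods, earning 28 each, then 11 forever once detected.
Deviation value: 28(1−ρ^3)/(1−ρ) + 11ρ^3/(1−ρ); cooperation value: 26/(1−ρ).
IC: 26 ≥ 28(1−ρ^3) + 11ρ^3 = 28 − 17ρ^3.
So ρ^3 ≥ 2/17, giving ρ ≥ (2/17)^(1/3) ≈ 0.490.

0.490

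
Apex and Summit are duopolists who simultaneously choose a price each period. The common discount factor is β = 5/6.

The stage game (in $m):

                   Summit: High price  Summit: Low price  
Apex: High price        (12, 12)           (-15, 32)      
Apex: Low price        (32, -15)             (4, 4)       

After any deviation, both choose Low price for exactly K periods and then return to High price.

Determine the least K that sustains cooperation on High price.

Need Σ_{k=1}^{K} β^k ≥ (32−12)/(12−4) = 2.5000 at β = 5/6.
At K = 3 the sum is 2.1065 < 2.5000; at K = 4 it is 2.5887 ≥ 2.5000.
So the minimum punishment length is K = 4.

4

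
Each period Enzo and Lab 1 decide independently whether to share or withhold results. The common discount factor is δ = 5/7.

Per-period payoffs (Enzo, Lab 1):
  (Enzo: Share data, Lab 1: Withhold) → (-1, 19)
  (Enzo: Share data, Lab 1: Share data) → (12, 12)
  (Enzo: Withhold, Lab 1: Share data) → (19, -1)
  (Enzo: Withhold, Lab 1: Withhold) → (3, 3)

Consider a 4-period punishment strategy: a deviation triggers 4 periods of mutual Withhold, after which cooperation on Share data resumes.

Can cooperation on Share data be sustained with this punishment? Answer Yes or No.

A one-shot deviation gives 19 now, then 3 for 4 periods, then back to 12.
Gain from deviating: (19−12) today; loss: (12−3) in each of the next 4 periods.
No-deviation condition: (12−3)(δ+…+δ^4) ≥ 19−12, i.e. δ+…+δ^4 ≥ 7/9.
At δ = 5/7: δ+…+δ^4 = 1.8492 ≥ 0.7778.
So cooperation is sustainable.

Yes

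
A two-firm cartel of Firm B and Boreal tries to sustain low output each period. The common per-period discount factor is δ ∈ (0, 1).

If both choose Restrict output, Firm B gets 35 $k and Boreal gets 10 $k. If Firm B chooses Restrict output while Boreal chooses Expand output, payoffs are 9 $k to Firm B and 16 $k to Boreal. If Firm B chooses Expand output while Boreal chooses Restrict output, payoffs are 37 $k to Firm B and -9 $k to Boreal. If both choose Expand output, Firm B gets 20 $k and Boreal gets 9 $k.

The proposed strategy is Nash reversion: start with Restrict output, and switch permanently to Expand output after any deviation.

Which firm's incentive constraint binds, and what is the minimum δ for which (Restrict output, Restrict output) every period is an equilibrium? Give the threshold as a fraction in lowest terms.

For Firm B: deviation gain 37−35 = 2, per-period punishment loss 35−20 = 15. IC gives δ ≥ 2/17.
For Boreal: gain 6, loss 1 per period, so δ ≥ 6/7.
The tighter constraint is Boreal's, so cooperation needs δ ≥ 6/7.

Boreal; δ ≥ 6/7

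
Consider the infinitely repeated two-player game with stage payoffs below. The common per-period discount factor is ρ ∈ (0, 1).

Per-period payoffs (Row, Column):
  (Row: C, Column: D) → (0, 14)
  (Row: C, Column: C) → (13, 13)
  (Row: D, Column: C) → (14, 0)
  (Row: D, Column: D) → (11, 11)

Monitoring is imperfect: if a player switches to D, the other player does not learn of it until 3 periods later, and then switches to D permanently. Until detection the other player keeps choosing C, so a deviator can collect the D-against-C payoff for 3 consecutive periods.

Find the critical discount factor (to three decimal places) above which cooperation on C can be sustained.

0.693

Deviating for the 3 undetected periods gains 14−13 = 1 per period over cooperation, then loses 13−11 = 2 per period forever once punishment starts.
Gain: 1(1 + ρ + … + ρ^2); loss: 2·ρ^3/(1−ρ).
No profitable deviation ⇔ 1(1−ρ^3) ≤ 2·ρ^3, i.e. ρ^3 ≥ 1/(1+2) = 1/3.
Hence ρ ≥ (1/3)^(1/3) ≈ 0.693.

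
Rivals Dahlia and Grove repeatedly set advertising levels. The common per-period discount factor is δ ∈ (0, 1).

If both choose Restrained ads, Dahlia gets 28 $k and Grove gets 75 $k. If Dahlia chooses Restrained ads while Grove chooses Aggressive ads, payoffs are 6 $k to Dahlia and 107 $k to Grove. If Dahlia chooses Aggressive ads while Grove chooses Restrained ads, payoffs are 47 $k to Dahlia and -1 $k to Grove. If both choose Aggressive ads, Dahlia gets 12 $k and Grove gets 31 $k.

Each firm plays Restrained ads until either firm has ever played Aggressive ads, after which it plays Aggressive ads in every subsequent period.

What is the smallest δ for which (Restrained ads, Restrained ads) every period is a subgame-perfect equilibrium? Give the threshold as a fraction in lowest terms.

For Dahlia: deviation gain 47−28 = 19, per-period punishment loss 28−12 = 16. IC gives δ ≥ 19/35.
For Grove: gain 32, loss 44 per period, so δ ≥ 32/76 = 8/19.
The tighter constraint is Dahlia's, so cooperation needs δ ≥ 19/35.

19/35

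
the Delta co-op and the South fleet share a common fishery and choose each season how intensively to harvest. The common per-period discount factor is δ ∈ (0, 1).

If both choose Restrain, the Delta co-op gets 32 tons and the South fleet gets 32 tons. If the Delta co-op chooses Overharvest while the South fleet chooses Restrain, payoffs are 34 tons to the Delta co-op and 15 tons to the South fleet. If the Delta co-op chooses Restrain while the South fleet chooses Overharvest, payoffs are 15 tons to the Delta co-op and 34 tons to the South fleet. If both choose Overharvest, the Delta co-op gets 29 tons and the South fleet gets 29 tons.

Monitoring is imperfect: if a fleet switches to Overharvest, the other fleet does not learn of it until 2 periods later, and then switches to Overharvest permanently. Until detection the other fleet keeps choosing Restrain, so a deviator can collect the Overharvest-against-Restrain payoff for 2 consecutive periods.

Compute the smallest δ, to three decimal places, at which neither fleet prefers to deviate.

0.632

Deviating for the 2 undetected periods gains 34−32 = 2 per period over cooperation, then loses 32−29 = 3 per period forever once punishment starts.
Gain: 2(1 + δ + … + δ^1); loss: 3·δ^2/(1−δ).
No profitable deviation ⇔ 2(1−δ^2) ≤ 3·δ^2, i.e. δ^2 ≥ 2/(2+3) = 2/5.
Hence δ ≥ (2/5)^(1/2) ≈ 0.632.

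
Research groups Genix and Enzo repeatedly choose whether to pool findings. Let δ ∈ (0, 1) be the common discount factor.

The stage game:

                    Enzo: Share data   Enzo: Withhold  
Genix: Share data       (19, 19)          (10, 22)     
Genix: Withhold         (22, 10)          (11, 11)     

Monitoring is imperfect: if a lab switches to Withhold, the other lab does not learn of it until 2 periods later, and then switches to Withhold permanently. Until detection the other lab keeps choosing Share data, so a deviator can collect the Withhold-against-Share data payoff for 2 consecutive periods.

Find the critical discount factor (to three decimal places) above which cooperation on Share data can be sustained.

0.522

Deviating for the 2 undetected periods gains 22−19 = 3 per period over cooperation, then loses 19−11 = 8 per period forever once punishment starts.
Gain: 3(1 + δ + … + δ^1); loss: 8·δ^2/(1−δ).
No profitable deviation ⇔ 3(1−δ^2) ≤ 8·δ^2, i.e. δ^2 ≥ 3/(3+8) = 3/11.
Hence δ ≥ (3/11)^(1/2) ≈ 0.522.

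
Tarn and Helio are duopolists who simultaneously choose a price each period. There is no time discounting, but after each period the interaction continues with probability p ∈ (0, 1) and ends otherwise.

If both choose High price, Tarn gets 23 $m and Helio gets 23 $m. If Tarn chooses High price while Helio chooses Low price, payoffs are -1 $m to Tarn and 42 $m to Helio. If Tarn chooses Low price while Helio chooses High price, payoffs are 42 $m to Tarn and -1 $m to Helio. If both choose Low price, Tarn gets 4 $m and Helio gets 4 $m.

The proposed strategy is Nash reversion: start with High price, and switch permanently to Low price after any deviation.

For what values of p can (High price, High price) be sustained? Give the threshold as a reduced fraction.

1/2

With no time discounting, the continuation probability p plays the role of the discount factor.
Grim-trigger IC: 23/(1−p) ≥ 42 + 4p/(1−p) ⇒ p ≥ (42−23)/(42−4) = 1/2.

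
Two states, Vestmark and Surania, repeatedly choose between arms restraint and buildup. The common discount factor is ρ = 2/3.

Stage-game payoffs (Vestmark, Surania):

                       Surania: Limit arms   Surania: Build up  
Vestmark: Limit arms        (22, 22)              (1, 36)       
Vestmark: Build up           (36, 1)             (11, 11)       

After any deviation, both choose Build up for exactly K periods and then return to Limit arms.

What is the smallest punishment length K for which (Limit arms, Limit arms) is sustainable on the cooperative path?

3

IC: ρ(1−ρ^K)/(1−ρ) ≥ (36−22)/(22−11) = 14/11.
With ρ = 2/3: need 1 − ρ^K ≥ 14/11·(1−2/3)/(2/3), i.e. ρ^K ≤ 0.3636.
Since (2/3)^2 = 0.4444 and (2/3)^3 = 0.2963, the smallest such K is 3.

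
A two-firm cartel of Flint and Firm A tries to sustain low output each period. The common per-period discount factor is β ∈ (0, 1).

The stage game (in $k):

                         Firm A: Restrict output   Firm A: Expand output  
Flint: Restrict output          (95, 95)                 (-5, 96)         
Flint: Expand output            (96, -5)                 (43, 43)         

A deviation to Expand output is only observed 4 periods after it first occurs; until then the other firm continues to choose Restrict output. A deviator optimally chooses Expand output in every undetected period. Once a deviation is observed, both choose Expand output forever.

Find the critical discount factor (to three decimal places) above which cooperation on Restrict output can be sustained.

Deviating for the 4 undetected periods gains 96−95 = 1 per period over cooperation, then loses 95−43 = 52 per period forever once punishment starts.
Gain: 1(1 + β + … + β^3); loss: 52·β^4/(1−β).
No profitable deviation ⇔ 1(1−β^4) ≤ 52·β^4, i.e. β^4 ≥ 1/(1+52) = 1/53.
Hence β ≥ (1/53)^(1/4) ≈ 0.371.

0.371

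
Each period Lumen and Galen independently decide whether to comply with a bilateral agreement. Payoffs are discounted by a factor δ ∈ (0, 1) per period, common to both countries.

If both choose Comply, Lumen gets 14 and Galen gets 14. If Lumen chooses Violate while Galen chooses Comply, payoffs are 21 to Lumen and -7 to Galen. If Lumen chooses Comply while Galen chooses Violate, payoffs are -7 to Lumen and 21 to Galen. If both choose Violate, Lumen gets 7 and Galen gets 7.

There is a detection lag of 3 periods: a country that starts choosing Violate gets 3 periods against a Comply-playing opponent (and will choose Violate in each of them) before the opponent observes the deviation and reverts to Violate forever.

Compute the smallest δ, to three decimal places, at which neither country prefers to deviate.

0.794

A deviator earns 21 for 3 periods, then 7 forever; cooperating earns 14 forever. Multiplying the IC by (1−δ):
14 ≥ 21(1−δ^3) + 7δ^3, so 14·δ^3 ≥ 7 and δ^3 ≥ 1/2.
δ ≥ (1/2)^(1/3) ≈ 0.794.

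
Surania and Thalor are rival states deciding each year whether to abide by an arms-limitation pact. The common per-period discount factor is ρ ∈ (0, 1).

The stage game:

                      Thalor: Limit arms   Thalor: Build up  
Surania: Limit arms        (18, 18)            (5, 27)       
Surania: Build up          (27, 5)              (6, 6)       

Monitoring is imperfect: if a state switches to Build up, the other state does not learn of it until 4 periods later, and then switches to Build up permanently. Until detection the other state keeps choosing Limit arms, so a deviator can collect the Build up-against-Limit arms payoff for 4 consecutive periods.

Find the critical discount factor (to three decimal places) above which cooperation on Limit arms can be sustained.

A deviator earns 27 for 4 periods, then 6 forever; cooperating earns 18 forever. Multiplying the IC by (1−ρ):
18 ≥ 27(1−ρ^4) + 6ρ^4, so 21·ρ^4 ≥ 9 and ρ^4 ≥ 3/7.
ρ ≥ (3/7)^(1/4) ≈ 0.809.

0.809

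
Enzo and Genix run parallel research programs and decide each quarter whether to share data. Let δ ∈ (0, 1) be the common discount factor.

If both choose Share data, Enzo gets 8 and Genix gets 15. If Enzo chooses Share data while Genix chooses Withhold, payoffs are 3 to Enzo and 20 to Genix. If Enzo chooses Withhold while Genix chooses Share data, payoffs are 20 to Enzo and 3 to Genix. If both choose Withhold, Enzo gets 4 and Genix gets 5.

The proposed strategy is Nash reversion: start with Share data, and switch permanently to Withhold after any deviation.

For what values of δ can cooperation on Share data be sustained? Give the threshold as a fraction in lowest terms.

3/4

Enzo's threshold: (20−8)/(20−4) = 3/4.
Genix's threshold: (20−15)/(20−5) = 1/3.
3/4 > 1/3, so Enzo binds and δ* = 3/4.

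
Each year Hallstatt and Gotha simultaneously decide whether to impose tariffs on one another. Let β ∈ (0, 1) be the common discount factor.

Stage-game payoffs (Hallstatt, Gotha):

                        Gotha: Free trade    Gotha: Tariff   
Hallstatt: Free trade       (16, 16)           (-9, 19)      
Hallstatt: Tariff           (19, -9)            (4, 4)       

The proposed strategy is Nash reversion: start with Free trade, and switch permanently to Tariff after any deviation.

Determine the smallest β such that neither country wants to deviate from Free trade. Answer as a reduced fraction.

1/5

One-period gain from deviating is 19 − 16 = 3. The loss is 16 − 4 = 12 in every subsequent period, with present value 12·β/(1−β).
Deviation is unprofitable when 12·β/(1−β) ≥ 3, i.e. β/(1−β) ≥ 1/4.
Equivalently β ≥ 3/(3+12) = 1/5.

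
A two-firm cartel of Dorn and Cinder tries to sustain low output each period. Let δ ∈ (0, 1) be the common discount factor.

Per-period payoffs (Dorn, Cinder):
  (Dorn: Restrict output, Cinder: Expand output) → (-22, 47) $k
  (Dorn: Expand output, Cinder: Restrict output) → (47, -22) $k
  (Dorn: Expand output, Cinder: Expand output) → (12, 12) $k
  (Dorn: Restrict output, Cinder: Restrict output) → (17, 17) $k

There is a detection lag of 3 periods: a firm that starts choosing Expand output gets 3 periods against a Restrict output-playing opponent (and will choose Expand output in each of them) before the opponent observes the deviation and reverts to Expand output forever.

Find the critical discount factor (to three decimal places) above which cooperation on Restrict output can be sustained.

The best deviation is to choose Expand output for all 3 undetected periods, earning 47 each, then 12 forever once detected.
Deviation value: 47(1−δ^3)/(1−δ) + 12δ^3/(1−δ); cooperation value: 17/(1−δ).
IC: 17 ≥ 47(1−δ^3) + 12δ^3 = 47 − 35δ^3.
So δ^3 ≥ 30/35 = 6/7, giving δ ≥ (6/7)^(1/3) ≈ 0.950.

0.950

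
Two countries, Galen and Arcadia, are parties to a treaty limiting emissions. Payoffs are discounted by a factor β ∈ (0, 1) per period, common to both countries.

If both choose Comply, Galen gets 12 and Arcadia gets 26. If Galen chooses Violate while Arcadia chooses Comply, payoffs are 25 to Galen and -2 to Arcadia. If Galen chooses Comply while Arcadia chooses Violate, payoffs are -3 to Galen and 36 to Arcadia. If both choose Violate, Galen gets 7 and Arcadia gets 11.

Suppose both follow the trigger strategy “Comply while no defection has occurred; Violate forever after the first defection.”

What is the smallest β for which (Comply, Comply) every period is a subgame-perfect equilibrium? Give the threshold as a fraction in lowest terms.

13/18

Galen: cooperation gives 12 each period; deviation gives 25 once then 7 forever.
  12/(1−β) ≥ 25 + 7β/(1−β) ⇒ β ≥ 13/18.
Arcadia: cooperation gives 26 each period; deviation gives 36 once then 11 forever.
  β ≥ 10/25 = 2/5.
Both must hold, so the binding constraint is Galen's: β ≥ 13/18.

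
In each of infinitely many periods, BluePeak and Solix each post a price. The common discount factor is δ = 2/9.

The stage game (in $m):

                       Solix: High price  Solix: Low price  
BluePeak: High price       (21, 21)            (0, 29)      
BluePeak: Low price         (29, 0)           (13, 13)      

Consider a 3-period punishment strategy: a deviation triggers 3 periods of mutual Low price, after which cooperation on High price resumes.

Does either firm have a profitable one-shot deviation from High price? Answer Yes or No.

IC: δ+…+δ^3 ≥ (29−21)/(21−13) = 1.
At δ = 2/9: partial sum = 0.2826 < 1.0000. Cooperation not sustainable.

Yes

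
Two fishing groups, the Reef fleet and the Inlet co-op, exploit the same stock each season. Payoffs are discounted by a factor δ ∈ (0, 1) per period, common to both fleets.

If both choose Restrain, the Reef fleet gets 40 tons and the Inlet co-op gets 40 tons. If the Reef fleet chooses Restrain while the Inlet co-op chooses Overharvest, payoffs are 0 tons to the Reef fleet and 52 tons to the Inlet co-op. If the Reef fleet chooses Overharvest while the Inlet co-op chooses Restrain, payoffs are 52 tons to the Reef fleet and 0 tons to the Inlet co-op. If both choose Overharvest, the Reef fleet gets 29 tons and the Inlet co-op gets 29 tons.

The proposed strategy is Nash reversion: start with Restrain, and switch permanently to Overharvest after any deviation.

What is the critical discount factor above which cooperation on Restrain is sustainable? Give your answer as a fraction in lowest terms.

One-period gain from deviating is 52 − 40 = 12. The loss is 40 − 29 = 11 in every subsequent period, with present value 11·δ/(1−δ).
Deviation is unprofitable when 11·δ/(1−δ) ≥ 12, i.e. δ/(1−δ) ≥ 12/11.
Equivalently δ ≥ 12/(12+11) = 12/23.

12/23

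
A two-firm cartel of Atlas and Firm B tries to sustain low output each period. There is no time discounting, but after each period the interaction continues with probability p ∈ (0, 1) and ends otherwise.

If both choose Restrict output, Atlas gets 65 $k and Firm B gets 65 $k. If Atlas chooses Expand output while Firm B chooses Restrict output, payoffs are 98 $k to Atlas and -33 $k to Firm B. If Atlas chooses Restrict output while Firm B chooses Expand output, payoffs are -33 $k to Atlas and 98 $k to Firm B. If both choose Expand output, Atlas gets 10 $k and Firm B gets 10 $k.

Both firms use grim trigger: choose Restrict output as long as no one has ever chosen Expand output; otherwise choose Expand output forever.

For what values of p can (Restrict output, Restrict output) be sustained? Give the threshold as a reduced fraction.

3/8

Expected cooperation value is 65 + p·65 + p²·65 + … = 65/(1−p); deviation gives 98 + p·10/(1−p).
65 ≥ 98(1−p) + 10p ⇒ 88p ≥ 33 ⇒ p ≥ 33/88 = 3/8.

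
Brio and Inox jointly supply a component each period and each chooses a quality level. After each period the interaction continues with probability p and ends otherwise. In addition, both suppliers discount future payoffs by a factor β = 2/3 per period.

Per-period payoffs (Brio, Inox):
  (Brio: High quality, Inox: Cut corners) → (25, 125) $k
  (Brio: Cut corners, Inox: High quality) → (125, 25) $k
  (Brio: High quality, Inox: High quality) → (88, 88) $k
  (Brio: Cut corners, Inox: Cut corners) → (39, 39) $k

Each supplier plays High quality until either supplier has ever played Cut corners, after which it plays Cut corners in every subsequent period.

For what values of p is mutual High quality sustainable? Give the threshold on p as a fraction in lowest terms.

With continuation probability p and discount β, the effective per-period discount factor is βp.
Grim-trigger IC: βp ≥ (125−88)/(125−39) = 37/86.
So p ≥ (37/86)/(2/3) = 111/172.

111/172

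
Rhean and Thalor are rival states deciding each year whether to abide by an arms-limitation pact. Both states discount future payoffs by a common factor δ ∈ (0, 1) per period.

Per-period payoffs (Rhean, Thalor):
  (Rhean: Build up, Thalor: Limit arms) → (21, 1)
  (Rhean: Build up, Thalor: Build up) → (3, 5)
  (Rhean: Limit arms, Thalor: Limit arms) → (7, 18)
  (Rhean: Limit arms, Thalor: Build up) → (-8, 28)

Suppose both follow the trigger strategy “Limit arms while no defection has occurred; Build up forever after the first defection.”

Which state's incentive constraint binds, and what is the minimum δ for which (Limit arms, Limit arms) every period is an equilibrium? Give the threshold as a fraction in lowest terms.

Rhean; δ ≥ 7/9

Rhean: cooperation gives 7 each period; deviation gives 21 once then 3 forever.
  7/(1−δ) ≥ 21 + 3δ/(1−δ) ⇒ δ ≥ 14/18 = 7/9.
Thalor: cooperation gives 18 each period; deviation gives 28 once then 5 forever.
  δ ≥ 10/23.
Both must hold, so the binding constraint is Rhean's: δ ≥ 7/9.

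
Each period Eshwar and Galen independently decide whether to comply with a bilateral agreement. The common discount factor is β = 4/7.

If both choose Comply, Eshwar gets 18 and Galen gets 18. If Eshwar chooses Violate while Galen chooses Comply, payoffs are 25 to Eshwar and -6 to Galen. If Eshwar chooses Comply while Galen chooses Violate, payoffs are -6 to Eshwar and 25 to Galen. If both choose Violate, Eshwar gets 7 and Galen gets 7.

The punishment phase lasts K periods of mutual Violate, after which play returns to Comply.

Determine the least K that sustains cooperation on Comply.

2

Need Σ_{k=1}^{K} β^k ≥ (25−18)/(18−7) = 0.6364 at β = 4/7.
At K = 1 the sum is 0.5714 < 0.6364; at K = 2 it is 0.8980 ≥ 0.6364.
So the minimum punishment length is K = 2.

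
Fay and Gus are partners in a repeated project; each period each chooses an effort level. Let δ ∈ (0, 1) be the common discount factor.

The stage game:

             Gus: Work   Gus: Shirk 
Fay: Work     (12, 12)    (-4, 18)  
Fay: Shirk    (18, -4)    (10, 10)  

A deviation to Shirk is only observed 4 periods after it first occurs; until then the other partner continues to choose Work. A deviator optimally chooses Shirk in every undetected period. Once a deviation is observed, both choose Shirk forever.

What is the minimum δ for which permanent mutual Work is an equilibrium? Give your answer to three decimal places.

0.931

A deviator earns 18 for 4 periods, then 10 forever; cooperating earns 12 forever. Multiplying the IC by (1−δ):
12 ≥ 18(1−δ^4) + 10δ^4, so 8·δ^4 ≥ 6 and δ^4 ≥ 3/4.
δ ≥ (3/4)^(1/4) ≈ 0.931.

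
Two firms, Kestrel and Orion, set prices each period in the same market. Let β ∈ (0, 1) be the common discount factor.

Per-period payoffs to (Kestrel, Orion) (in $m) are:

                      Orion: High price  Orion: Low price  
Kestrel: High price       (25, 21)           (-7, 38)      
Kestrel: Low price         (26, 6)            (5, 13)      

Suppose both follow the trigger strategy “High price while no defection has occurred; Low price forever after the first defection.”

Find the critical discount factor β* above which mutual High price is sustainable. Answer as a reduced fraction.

17/25

For Kestrel: deviation gain 26−25 = 1, per-period punishment loss 25−5 = 20. IC gives β ≥ 1/21.
For Orion: gain 17, loss 8 per period, so β ≥ 17/25.
The tighter constraint is Orion's, so cooperation needs β ≥ 17/25.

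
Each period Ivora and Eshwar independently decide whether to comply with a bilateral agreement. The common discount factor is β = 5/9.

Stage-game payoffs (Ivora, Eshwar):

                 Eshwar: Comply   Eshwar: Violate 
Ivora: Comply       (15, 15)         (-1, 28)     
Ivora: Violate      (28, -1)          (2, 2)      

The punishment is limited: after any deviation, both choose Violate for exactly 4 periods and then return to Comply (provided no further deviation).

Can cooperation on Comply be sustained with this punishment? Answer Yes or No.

Yes

A one-shot deviation gives 28 now, then 2 for 4 periods, then back to 15.
Gain from deviating: (28−15) today; loss: (15−2) in each of the next 4 periods.
No-deviation condition: (15−2)(β+…+β^4) ≥ 28−15, i.e. β+…+β^4 ≥ 1.
At β = 5/9: β+…+β^4 = 1.1309 ≥ 1.0000.
So cooperation is sustainable.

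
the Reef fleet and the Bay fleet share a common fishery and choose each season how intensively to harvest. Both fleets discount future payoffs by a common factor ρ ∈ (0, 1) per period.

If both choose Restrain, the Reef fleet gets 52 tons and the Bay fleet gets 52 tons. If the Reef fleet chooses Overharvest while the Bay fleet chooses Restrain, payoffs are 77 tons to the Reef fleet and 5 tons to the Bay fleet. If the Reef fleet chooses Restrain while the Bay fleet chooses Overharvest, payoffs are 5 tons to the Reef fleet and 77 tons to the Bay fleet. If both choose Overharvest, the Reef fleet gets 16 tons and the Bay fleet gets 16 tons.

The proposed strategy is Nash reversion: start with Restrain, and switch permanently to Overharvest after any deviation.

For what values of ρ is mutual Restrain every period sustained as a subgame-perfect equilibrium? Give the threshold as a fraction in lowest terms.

25/61

52/(1−ρ) ≥ 77 + 16ρ/(1−ρ)
52 ≥ 77 − 61ρ
ρ ≥ 25/61.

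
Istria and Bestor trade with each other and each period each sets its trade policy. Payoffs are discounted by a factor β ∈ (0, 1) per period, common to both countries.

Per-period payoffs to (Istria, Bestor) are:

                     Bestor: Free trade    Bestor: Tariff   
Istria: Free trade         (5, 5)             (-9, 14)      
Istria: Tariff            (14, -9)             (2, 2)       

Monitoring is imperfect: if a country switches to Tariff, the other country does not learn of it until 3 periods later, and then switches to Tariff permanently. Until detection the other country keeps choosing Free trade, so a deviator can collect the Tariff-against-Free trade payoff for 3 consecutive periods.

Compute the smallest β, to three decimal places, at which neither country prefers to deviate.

0.909

The best deviation is to choose Tariff for all 3 undetected periods, earning 14 each, then 2 forever once detected.
Deviation value: 14(1−β^3)/(1−β) + 2β^3/(1−β); cooperation value: 5/(1−β).
IC: 5 ≥ 14(1−β^3) + 2β^3 = 14 − 12β^3.
So β^3 ≥ 9/12 = 3/4, giving β ≥ (3/4)^(1/3) ≈ 0.909.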